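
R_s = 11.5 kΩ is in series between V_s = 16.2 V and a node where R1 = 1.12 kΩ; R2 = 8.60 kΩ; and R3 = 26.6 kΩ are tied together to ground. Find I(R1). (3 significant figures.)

I ≈ 1.11 mA

Equivalent of the parallel group: R_p = 0.9554 kΩ.
V_A by voltage divider: V_A = 16.2 × 0.9554/(11.5 + 0.9554) = 1.243 V.
I(R1) = V_A / R1 = 1.243/1.12 = 1.109 mA.
(Check via current divider: I_total = 1.301 mA; share G_k/ΣG = 0.8530 → same result.)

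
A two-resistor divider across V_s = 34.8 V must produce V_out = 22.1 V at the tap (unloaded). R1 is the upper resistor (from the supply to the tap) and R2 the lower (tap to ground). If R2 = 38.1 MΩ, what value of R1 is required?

R1 ≈ 21.9 MΩ

Required fraction k = V_out/V_s = 0.6351.
Rearranging, R1 = R2·(1−k)/k = 38.1 × 0.5747 = 21.89 MΩ.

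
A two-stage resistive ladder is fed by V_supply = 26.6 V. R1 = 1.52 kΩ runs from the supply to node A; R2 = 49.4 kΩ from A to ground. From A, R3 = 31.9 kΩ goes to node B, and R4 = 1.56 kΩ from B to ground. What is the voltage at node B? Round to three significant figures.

V_B ≈ 1.15 V

Node A sees R2 in parallel with the series input of stage 2, R3 + R4 = 33.46 kΩ.
R2 ‖ (R3+R4) = 19.95 kΩ.
So V_A = 26.6 × 0.9292 = 24.72 V.
Stage 2 is unloaded, so V_B = V_A · R4/(R3+R4) = 24.72 × 1.56/33.46 = 1.152 V.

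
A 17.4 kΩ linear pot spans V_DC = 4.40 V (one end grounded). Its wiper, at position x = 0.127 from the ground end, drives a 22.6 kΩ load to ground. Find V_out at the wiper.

V_out ≈ 0.515 V

The pot divides into 15.19 kΩ above the wiper and 2.210 kΩ below.
Lower segment in parallel with the load: 2.210 ‖ 22.6 = 2.013 kΩ.
Loaded-divider output: V_out = 4.40 × 0.1170 = 0.5149 V.
(Unloaded: V_out = x·V_DC = 0.559 V.)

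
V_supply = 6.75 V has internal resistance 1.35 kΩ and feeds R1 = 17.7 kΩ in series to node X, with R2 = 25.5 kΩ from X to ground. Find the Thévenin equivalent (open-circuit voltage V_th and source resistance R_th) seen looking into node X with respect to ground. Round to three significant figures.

R1' = 1.35 + 17.7 = 19.05 kΩ (source resistance + R1).
Open-circuit (no load on X): V_th = V_supply · R2/(R1' + R2) = 6.75 × 25.5/(19.05 + 25.5) = 3.864 V.
With V_supply suppressed (replaced by a short), R_th = R1' ‖ R2 = (19.05 × 25.5)/(19.05 + 25.5) = 10.90 kΩ.

V_th ≈ 3.86 V, R_th ≈ 10.9 kΩ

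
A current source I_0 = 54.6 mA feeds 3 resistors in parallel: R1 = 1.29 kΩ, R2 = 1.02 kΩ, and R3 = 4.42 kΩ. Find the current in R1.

I ≈ 21.4 mA

ΣG = 1/1.29 + 1/1.02 + 1/4.42 = 1.982.
R1 takes the fraction G_k/ΣG = 0.7752/1.982 = 0.3912, so I = 54.6 × 0.3912 = 21.36 mA.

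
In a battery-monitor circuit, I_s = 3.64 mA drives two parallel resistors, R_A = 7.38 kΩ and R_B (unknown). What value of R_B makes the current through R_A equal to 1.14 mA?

In a two-way split, I_A/I_s = R_B/(R_A + R_B).
1.14/3.64 = R_B/(R_A + R_B) → R_B = R_A · (0.3132)/(1 − 0.3132) = 7.38 × 0.4560 = 3.365 kΩ.

R_B ≈ 3.37 kΩ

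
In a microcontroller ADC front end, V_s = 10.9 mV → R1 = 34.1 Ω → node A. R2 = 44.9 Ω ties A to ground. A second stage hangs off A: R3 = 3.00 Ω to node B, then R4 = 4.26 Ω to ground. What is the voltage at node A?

Looking into the second stage from A: R3 + R4 = 7.260 Ω appears in parallel with R2.
Effective lower resistance at A: R2 ‖ 7.260 = 6.250 Ω.
First divider: V_A = V_s · 6.250/(34.1 + 6.250) = 1.688 mV.

V_A ≈ 1.69 mV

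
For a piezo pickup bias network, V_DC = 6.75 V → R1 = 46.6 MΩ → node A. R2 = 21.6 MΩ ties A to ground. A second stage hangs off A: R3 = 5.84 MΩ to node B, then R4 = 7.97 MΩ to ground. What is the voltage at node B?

V_B ≈ 0.596 V

Looking into the second stage from A: R3 + R4 = 13.81 MΩ appears in parallel with R2.
Effective lower resistance at A: R2 ‖ 13.81 = 8.424 MΩ.
So V_A = 6.75 × 0.1531 = 1.033 V.
Stage 2 is unloaded, so V_B = V_A · R4/(R3+R4) = 1.033 × 7.97/13.81 = 0.5964 V.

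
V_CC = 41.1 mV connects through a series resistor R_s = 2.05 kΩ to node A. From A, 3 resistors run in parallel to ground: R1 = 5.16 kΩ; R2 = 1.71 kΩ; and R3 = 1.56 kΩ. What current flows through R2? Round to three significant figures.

I ≈ 6.15 µA

Parallel bank: R_p = 1/(1/5.16 + 1/1.71 + 1/1.56) = 0.7044 kΩ.
V_A by voltage divider: V_A = 41.1 × 0.7044/(2.05 + 0.7044) = 10.51 mV.
Branch current I = V_A/R2 = 10.51/1.71 = 6.147 µA.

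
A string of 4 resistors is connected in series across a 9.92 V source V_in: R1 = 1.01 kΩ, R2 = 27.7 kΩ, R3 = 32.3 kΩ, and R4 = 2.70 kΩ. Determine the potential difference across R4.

V ≈ 0.420 V

Series total: ΣR = 1.01 + 27.7 + 32.3 + 2.70 = 63.71 kΩ.
V = V_in · R/ΣR = 9.92 × 0.04238 = 0.4204 V.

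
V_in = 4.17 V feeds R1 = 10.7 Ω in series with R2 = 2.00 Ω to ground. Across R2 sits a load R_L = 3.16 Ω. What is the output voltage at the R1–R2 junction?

V_out ≈ 0.428 V

First combine the lower leg with the load: R2 ‖ R_L = 1.225 Ω.
Now apply the divider: V_out = 4.17 × 0.1027 = 0.4283 V.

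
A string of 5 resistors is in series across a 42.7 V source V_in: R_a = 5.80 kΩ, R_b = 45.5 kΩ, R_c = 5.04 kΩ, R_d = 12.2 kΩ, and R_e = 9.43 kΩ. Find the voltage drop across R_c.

V ≈ 2.76 V

Series total: ΣR = 5.80 + 45.5 + 5.04 + 12.2 + 9.43 = 77.97 kΩ.
V = V_in · R/ΣR = 42.7 × 0.06464 = 2.760 V.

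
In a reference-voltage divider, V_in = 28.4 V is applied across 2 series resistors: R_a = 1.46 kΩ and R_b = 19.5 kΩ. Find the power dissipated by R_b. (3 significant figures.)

The common current is I = 28.4/20.96 = 1.355 mA.
P(R_b) = I²·R_b = (1.355)² × 19.5 = 35.80 mW.

P ≈ 35.8 mW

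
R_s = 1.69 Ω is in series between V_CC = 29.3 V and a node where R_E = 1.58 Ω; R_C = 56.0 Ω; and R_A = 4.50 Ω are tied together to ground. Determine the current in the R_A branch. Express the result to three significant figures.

Equivalent of the parallel group: R_p = 1.145 Ω.
V_A = 29.3 × 1.145/2.835 = 11.84 V.
I(R_A) = V_A / R_A = 11.84/4.50 = 2.630 A.

I ≈ 2.63 A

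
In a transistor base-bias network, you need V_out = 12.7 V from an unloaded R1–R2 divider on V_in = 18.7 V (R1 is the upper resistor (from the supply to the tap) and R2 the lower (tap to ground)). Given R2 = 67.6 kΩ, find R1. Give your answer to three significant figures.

R1 ≈ 31.9 kΩ

Required fraction k = V_out/V_in = 0.6791.
Rearranging, R1 = R2·(1−k)/k = 67.6 × 0.4724 = 31.94 kΩ.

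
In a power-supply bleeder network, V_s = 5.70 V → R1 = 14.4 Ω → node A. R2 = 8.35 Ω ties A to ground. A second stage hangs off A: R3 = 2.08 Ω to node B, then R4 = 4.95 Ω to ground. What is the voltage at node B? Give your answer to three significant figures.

The second stage (R3 + R4 = 7.030 Ω) loads node A in parallel with R2.
Effective lower resistance at A: R2 ‖ 7.030 = 3.817 Ω.
So V_A = 5.70 × 0.2095 = 1.194 V.
V_B = V_A × 0.7041 = 0.8409 V.

V_B ≈ 0.841 V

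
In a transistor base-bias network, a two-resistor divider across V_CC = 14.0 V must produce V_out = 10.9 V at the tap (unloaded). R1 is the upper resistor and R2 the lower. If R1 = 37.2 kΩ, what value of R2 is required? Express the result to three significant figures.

V_out/V_CC = R2/(R1+R2) = 0.7786.
So R2 = R1 · V_out/(V_CC − V_out) = 37.2 × 10.9/(14.0 − 10.9) = 37.2 × 3.516 = 130.8 kΩ.

R2 ≈ 131 kΩ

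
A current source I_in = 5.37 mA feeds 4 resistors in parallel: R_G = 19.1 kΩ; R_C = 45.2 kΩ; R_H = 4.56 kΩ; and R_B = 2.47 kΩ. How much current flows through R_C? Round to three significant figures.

I ≈ 0.170 mA

ΣG = 1/19.1 + 1/45.2 + 1/4.56 + 1/2.47 = 0.6986.
Current divider: I(R_C) = I_in · G_k/ΣG = 5.37 × (0.02212/0.6986) = 5.37 × 0.03167 = 0.1701 mA.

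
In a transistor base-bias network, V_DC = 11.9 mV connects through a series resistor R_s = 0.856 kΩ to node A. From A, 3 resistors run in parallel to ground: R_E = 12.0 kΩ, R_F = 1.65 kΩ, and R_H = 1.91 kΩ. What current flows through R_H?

I ≈ 3.06 µA

Parallel bank: R_p = 1/(1/12.0 + 1/1.65 + 1/1.91) = 0.8244 kΩ.
V_A by voltage divider: V_A = 11.9 × 0.8244/(0.856 + 0.8244) = 5.838 mV.
Branch current I = V_A/R_H = 5.838/1.91 = 3.057 µA.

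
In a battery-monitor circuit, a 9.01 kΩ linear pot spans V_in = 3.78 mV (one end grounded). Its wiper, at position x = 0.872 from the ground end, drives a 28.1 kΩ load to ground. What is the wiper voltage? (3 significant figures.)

V_out ≈ 3.18 mV

Split the track: R_lower = x·R_p = 7.857 kΩ, R_upper = (1−x)·R_p = 1.153 kΩ.
(x·R_p) ‖ R_L = 6.140 kΩ.
V_out = 3.78 × 6.140/(1.153 + 6.140) = 3.182 mV.
(Unloaded: V_out = x·V_in = 3.30 mV.)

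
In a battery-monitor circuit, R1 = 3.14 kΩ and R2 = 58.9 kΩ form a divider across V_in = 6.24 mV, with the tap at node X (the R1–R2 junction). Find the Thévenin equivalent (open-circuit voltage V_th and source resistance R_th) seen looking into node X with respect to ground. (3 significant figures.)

With X open, the divider is unloaded: V_th = 6.24 × 58.9/62.04 = 5.924 mV.
With V_in suppressed (replaced by a short), R_th = R1 ‖ R2 = (3.140 × 58.9)/(3.140 + 58.9) = 2.981 kΩ.

V_th ≈ 5.92 mV, R_th ≈ 2.98 kΩ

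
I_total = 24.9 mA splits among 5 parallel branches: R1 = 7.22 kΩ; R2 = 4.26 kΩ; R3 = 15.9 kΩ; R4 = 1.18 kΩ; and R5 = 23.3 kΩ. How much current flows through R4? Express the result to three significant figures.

I ≈ 15.9 mA

Conductances: ΣG = 1/7.22 + 1/4.26 + 1/15.9 + 1/1.18 + 1/23.3 = 1.327 (1/kΩ).
By the current-divider rule, I = I_total · G_k/ΣG = 24.9 × 0.6389 = 15.91 mA.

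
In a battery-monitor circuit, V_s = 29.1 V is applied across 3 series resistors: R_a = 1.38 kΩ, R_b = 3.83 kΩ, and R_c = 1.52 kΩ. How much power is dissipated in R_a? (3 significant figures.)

Series current I = V_s/ΣR = 29.1/6.730 = 4.324 mA.
P = I²R = 18.70 × 1.38 = 25.80 mW.

P ≈ 25.8 mW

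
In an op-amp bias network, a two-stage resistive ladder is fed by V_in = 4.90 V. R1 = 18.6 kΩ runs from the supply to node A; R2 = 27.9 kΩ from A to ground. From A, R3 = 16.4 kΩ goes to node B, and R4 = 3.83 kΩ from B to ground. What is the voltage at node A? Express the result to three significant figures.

Node A sees R2 in parallel with the series input of stage 2, R3 + R4 = 20.23 kΩ.
Effective lower resistance at A: R2 ‖ 20.23 = 11.73 kΩ.
So V_A = 4.90 × 0.3867 = 1.895 V.

V_A ≈ 1.89 V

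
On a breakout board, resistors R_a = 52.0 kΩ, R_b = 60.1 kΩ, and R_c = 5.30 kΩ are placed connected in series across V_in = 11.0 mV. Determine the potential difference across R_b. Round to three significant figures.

ΣR = 52.0 + 60.1 + 5.30 = 117.4 kΩ.
By the voltage-divider rule, V = 11.0 × 60.10/117.4 = 5.631 mV.

V ≈ 5.63 mV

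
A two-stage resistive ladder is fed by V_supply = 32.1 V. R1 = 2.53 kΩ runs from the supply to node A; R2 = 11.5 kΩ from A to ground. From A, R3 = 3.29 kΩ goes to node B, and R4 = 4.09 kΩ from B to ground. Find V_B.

V_B ≈ 11.4 V

Node A sees R2 in parallel with the series input of stage 2, R3 + R4 = 7.380 kΩ.
R2 ‖ (R3+R4) = 4.495 kΩ.
First divider: V_A = V_supply · 4.495/(2.53 + 4.495) = 20.54 V.
Then the unloaded second divider: V_B = V_A × R4/(R3+R4) = 20.54 × 0.5542 = 11.38 V.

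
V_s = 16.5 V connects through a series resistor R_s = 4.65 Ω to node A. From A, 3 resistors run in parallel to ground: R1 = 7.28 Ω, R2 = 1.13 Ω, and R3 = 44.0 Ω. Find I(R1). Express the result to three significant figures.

Parallel bank: R_p = 1/(1/7.28 + 1/1.13 + 1/44.0) = 0.9569 Ω.
V_A = 16.5 × 0.9569/5.607 = 2.816 V.
I(R1) = V_A / R1 = 2.816/7.28 = 0.3868 A.

I ≈ 0.387 A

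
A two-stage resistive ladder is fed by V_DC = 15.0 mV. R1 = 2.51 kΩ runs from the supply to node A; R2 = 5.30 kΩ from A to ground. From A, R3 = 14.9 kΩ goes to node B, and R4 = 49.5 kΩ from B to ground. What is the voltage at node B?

V_B ≈ 7.62 mV

Looking into the second stage from A: R3 + R4 = 64.40 kΩ appears in parallel with R2.
Effective lower resistance at A: R2 ‖ 64.40 = 4.897 kΩ.
So V_A = 15.0 × 0.6611 = 9.917 mV.
Then the unloaded second divider: V_B = V_A × R4/(R3+R4) = 9.917 × 0.7686 = 7.623 mV.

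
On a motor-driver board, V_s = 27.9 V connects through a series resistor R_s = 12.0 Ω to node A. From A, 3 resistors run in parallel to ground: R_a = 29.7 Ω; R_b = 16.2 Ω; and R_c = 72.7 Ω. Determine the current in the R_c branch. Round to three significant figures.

Parallel bank: R_p = 1/(1/29.7 + 1/16.2 + 1/72.7) = 9.161 Ω.
V_A = 27.9 × 9.161/21.16 = 12.08 V.
I(R_c) = V_A / R_c = 12.08/72.7 = 0.1661 A.
(Equivalently: I_total = 1.318 A, then current-divider fraction G_k/ΣG = 0.1260.)

I ≈ 0.166 A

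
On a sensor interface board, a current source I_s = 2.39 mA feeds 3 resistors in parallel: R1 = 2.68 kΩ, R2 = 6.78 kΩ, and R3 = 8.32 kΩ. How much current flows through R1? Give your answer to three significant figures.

Conductances: ΣG = 1/2.68 + 1/6.78 + 1/8.32 = 0.6408 (1/kΩ).
R1 takes the fraction G_k/ΣG = 0.3731/0.6408 = 0.5823, so I = 2.39 × 0.5823 = 1.392 mA.

I ≈ 1.39 mA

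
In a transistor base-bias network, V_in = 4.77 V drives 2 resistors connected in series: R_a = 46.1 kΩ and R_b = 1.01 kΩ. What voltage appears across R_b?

V ≈ 0.102 V

Series total: ΣR = 46.1 + 1.01 = 47.11 kΩ.
By the voltage-divider rule, V = 4.77 × 1.010/47.11 = 0.1023 V.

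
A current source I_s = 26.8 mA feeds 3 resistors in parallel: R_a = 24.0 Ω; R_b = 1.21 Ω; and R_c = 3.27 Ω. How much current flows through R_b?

I ≈ 18.9 mA

Conductances: ΣG = 1/24.0 + 1/1.21 + 1/3.27 = 1.174 (1/Ω).
R_b takes the fraction G_k/ΣG = 0.8264/1.174 = 0.7040, so I = 26.8 × 0.7040 = 18.87 mA.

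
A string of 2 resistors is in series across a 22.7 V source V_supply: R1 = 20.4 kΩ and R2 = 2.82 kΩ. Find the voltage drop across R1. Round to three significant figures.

V ≈ 19.9 V

ΣR = 20.4 + 2.82 = 23.22 kΩ.
By the voltage-divider rule, V = 22.7 × 20.40/23.22 = 19.94 V.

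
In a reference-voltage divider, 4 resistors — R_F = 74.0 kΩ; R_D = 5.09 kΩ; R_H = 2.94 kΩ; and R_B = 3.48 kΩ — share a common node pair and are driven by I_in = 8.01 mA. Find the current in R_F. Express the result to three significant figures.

ΣG = 1/74.0 + 1/5.09 + 1/2.94 + 1/3.48 = 0.8375.
Current divider: I(R_F) = I_in · G_k/ΣG = 8.01 × (0.01351/0.8375) = 8.01 × 0.01614 = 0.1293 mA.

I ≈ 0.129 mA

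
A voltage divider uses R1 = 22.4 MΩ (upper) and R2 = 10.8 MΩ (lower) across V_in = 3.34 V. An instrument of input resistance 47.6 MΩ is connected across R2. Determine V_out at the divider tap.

First combine the lower leg with the load: R2 ‖ R_L = 8.803 MΩ.
Then V_out = V_in · R2'/(R1 + R2') = 3.34 × 8.803/31.20 = 0.9423 V.

V_out ≈ 0.942 V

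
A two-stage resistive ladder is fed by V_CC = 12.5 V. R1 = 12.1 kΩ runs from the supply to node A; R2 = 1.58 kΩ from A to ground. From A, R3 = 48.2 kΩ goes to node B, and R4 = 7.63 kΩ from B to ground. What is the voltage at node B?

V_B ≈ 0.192 V

The second stage (R3 + R4 = 55.83 kΩ) loads node A in parallel with R2.
R2 ‖ (R3+R4) = 1.537 kΩ.
First divider: V_A = V_CC · 1.537/(12.1 + 1.537) = 1.408 V.
V_B = V_A × 0.1367 = 0.1925 V.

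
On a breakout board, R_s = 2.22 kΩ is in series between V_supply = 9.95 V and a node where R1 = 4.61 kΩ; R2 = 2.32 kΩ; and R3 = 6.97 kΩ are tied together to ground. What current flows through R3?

Equivalent of the parallel group: R_p = 1.264 kΩ.
V_A by voltage divider: V_A = 9.95 × 1.264/(2.22 + 1.264) = 3.609 V.
I(R3) = V_A / R3 = 3.609/6.97 = 0.5178 mA.
(Check via current divider: I_total = 2.856 mA; share G_k/ΣG = 0.1813 → same result.)

I ≈ 0.518 mA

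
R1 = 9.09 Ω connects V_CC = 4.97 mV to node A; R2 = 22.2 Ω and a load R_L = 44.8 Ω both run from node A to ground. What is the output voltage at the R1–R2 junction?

The load sits in parallel with R2, giving an effective lower resistance R2' = R2·R_L/(R2+R_L) = 14.84 Ω.
Now apply the divider: V_out = 4.97 × 0.6202 = 3.082 mV.

V_out ≈ 3.08 mV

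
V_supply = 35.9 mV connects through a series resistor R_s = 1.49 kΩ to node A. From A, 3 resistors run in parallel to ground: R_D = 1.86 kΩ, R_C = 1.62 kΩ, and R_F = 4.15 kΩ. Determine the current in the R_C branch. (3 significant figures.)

I ≈ 7.20 µA

Parallel bank: R_p = 1/(1/1.86 + 1/1.62 + 1/4.15) = 0.7164 kΩ.
V_A by voltage divider: V_A = 35.9 × 0.7164/(1.49 + 0.7164) = 11.66 mV.
Branch current I = V_A/R_C = 11.66/1.62 = 7.195 µA.
(Equivalently: I_total = 16.27 µA, then current-divider fraction G_k/ΣG = 0.4422.)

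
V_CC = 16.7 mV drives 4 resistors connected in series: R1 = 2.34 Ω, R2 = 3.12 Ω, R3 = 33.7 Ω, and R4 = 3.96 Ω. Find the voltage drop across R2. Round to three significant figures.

V ≈ 1.21 mV

Series total: ΣR = 2.34 + 3.12 + 33.7 + 3.96 = 43.12 Ω.
Voltage divider: V = V_CC · (3.120 / 43.12) = 16.7 × 0.07236 = 1.208 mV.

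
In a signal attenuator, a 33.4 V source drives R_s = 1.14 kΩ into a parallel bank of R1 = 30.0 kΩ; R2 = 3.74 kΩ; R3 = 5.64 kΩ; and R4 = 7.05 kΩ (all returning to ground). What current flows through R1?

I ≈ 0.652 mA

Equivalent of the parallel group: R_p = 1.613 kΩ.
Node voltage V_A = V_supply · R_p/(R_s + R_p) = 33.4 × 0.5859 = 19.57 V.
I(R1) = V_A / R1 = 19.57/30.0 = 0.6524 mA.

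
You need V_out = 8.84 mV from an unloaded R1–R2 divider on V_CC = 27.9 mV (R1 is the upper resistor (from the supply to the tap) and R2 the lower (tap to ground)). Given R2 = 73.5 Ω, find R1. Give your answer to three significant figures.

R1 ≈ 158 Ω

The divider ratio is R2/(R1+R2) = 8.84/27.9 = 0.3168.
R1 = R2·(1/k − 1) = 73.5 × 2.156 = 158.5 Ω.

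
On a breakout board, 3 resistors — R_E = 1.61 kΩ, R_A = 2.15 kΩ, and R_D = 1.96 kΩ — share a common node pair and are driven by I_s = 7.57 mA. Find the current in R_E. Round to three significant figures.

Conductances: ΣG = 1/1.61 + 1/2.15 + 1/1.96 = 1.596 (1/kΩ).
Current divider: I(R_E) = I_s · G_k/ΣG = 7.57 × (0.6211/1.596) = 7.57 × 0.3891 = 2.945 mA.

I ≈ 2.95 mA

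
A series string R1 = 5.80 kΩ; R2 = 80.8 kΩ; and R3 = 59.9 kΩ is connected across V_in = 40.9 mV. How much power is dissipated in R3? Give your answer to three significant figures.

ΣR = 146.5 kΩ → I = 40.9/146.5 = 0.2792 µA.
V(R3) = I·R = 16.72 mV; P = V·I = 16.72 × 0.2792 = 4.669 nW.

P ≈ 4.67 nW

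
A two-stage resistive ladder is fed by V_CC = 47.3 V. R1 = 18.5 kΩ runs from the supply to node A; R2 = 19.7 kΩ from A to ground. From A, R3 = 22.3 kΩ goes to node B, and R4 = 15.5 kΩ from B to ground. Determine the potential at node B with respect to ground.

V_B ≈ 7.99 V

Looking into the second stage from A: R3 + R4 = 37.80 kΩ appears in parallel with R2.
Effective lower resistance at A: R2 ‖ 37.80 = 12.95 kΩ.
So V_A = 47.3 × 0.4118 = 19.48 V.
Stage 2 is unloaded, so V_B = V_A · R4/(R3+R4) = 19.48 × 15.5/37.80 = 7.987 V.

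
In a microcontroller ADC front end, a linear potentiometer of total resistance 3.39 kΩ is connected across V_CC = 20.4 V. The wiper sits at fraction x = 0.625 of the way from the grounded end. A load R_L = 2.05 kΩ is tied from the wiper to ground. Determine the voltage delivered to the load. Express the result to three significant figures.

Split the track: R_lower = x·R_p = 2.119 kΩ, R_upper = (1−x)·R_p = 1.271 kΩ.
(x·R_p) ‖ R_L = 1.042 kΩ.
Then V_out = V_CC · 1.042/(1.271 + 1.042) = 9.189 V.

V_out ≈ 9.19 V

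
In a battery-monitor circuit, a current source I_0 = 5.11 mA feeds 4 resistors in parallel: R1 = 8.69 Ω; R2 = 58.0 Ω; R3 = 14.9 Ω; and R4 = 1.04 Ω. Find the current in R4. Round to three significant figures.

Total conductance ΣG = 1/8.69 + 1/58.0 + 1/14.9 + 1/1.04 = 1.161 (units of 1/Ω).
By the current-divider rule, I = I_0 · G_k/ΣG = 5.11 × 0.8282 = 4.232 mA.

I ≈ 4.23 mA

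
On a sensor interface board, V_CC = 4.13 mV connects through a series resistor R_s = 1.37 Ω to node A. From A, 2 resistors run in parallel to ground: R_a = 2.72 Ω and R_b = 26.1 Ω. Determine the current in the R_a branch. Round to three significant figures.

I ≈ 0.976 mA

Parallel bank: R_p = 1/(1/2.72 + 1/26.1) = 2.463 Ω.
V_A by voltage divider: V_A = 4.13 × 2.463/(1.37 + 2.463) = 2.654 mV.
Branch current I = V_A/R_a = 2.654/2.72 = 0.9757 mA.
(Equivalently: I_total = 1.077 mA, then current-divider fraction G_k/ΣG = 0.9056.)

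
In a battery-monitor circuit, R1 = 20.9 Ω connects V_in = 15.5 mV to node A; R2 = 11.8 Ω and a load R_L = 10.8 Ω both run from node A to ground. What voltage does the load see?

V_out ≈ 3.29 mV

R2 ‖ R_L = (11.8 × 10.8)/(11.8 + 10.8) = 5.639 Ω.
Now apply the divider: V_out = 15.5 × 0.2125 = 3.293 mV.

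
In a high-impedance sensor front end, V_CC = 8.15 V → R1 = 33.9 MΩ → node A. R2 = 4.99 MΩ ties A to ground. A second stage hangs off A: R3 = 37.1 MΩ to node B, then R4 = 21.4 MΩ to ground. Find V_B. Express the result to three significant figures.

The second stage (R3 + R4 = 58.50 MΩ) loads node A in parallel with R2.
R2 ‖ (R3+R4) = 4.598 MΩ.
V_A = 8.15 × 4.598/(33.9 + 4.598) = 0.9734 V.
Stage 2 is unloaded, so V_B = V_A · R4/(R3+R4) = 0.9734 × 21.4/58.50 = 0.3561 V.

V_B ≈ 0.356 V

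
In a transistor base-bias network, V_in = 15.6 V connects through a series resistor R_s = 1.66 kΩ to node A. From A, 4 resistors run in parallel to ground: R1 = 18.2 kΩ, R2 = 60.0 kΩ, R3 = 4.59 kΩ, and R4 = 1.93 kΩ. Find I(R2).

Equivalent of the parallel group: R_p = 1.238 kΩ.
Node voltage V_A = V_in · R_p/(R_s + R_p) = 15.6 × 0.4272 = 6.665 V.
Branch current I = V_A/R2 = 6.665/60.0 = 0.1111 mA.

I ≈ 0.111 mA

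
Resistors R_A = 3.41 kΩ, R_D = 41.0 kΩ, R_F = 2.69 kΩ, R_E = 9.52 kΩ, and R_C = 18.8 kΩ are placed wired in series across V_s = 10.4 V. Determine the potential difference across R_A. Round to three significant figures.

V ≈ 0.470 V

ΣR = 3.41 + 41.0 + 2.69 + 9.52 + 18.8 = 75.42 kΩ.
V = V_s · R/ΣR = 10.4 × 0.04521 = 0.4702 V.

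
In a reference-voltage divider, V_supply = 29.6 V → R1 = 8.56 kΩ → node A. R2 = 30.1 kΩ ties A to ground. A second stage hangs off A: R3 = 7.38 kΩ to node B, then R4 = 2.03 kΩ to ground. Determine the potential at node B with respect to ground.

V_B ≈ 2.91 V

Looking into the second stage from A: R3 + R4 = 9.410 kΩ appears in parallel with R2.
Effective lower resistance at A: R2 ‖ 9.410 = 7.169 kΩ.
So V_A = 29.6 × 0.4558 = 13.49 V.
V_B = V_A × 0.2157 = 2.910 V.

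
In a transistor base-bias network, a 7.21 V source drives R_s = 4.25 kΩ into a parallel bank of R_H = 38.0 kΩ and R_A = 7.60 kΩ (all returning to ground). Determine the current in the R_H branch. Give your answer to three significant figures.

Equivalent of the parallel group: R_p = 6.333 kΩ.
V_A = 7.21 × 6.333/10.58 = 4.315 V.
Branch current I = V_A/R_H = 4.315/38.0 = 0.1135 mA.

I ≈ 0.114 mA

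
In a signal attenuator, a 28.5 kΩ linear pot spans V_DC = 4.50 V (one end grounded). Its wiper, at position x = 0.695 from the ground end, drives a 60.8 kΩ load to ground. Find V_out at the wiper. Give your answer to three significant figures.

V_out ≈ 2.84 V

Lower segment x·R_p = 19.81 kΩ; upper segment (1−x)·R_p = 8.693 kΩ.
(x·R_p) ‖ R_L = 14.94 kΩ.
Loaded-divider output: V_out = 4.50 × 0.6322 = 2.845 V.
(Unloaded: V_out = x·V_DC = 3.13 V.)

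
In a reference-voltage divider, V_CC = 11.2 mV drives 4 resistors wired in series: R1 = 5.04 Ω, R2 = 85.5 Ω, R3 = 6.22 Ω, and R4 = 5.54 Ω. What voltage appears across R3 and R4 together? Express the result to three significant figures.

Series total: ΣR = 5.04 + 85.5 + 6.22 + 5.54 = 102.3 Ω.
R_{R3..R4} = 6.22 + 5.54 = 11.76 Ω.
By the voltage-divider rule, V = 11.2 × 11.76/102.3 = 1.288 mV.

V ≈ 1.29 mV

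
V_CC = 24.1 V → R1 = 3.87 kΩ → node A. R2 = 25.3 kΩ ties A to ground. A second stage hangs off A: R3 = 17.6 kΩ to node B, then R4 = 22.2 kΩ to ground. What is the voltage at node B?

V_B ≈ 10.8 V

Looking into the second stage from A: R3 + R4 = 39.80 kΩ appears in parallel with R2.
Effective lower resistance at A: R2 ‖ 39.80 = 15.47 kΩ.
So V_A = 24.1 × 0.7999 = 19.28 V.
V_B = V_A × 0.5578 = 10.75 V.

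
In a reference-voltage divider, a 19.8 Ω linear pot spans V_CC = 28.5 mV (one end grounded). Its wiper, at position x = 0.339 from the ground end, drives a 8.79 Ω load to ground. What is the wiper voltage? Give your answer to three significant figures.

Split the track: R_lower = x·R_p = 6.712 Ω, R_upper = (1−x)·R_p = 13.09 Ω.
(x·R_p) ‖ R_L = 3.806 Ω.
Then V_out = V_CC · 3.806/(13.09 + 3.806) = 6.421 mV.

V_out ≈ 6.42 mV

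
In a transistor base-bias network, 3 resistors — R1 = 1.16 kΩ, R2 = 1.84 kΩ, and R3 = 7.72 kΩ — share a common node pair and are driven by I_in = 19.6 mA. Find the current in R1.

I ≈ 11.0 mA

Total conductance ΣG = 1/1.16 + 1/1.84 + 1/7.72 = 1.535 (units of 1/kΩ).
R1 takes the fraction G_k/ΣG = 0.8621/1.535 = 0.5616, so I = 19.6 × 0.5616 = 11.01 mA.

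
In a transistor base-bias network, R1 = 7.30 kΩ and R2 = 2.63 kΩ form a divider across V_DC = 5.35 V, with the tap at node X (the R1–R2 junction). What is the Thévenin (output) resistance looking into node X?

With V_DC suppressed (replaced by a short), R_th = R1 ‖ R2 = (7.300 × 2.63)/(7.300 + 2.63) = 1.933 kΩ.

R_th ≈ 1.93 kΩ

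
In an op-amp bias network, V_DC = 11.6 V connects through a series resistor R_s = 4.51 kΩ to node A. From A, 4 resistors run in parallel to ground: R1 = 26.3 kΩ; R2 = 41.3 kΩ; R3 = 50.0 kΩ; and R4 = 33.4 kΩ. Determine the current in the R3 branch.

I ≈ 0.154 mA

Equivalent of the parallel group: R_p = 8.915 kΩ.
V_A = 11.6 × 8.915/13.42 = 7.703 V.
I(R3) = V_A / R3 = 7.703/50.0 = 0.1541 mA.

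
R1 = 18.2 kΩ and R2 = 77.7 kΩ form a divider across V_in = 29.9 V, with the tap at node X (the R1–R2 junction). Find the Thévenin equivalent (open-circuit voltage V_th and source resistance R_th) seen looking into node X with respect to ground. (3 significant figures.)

With X open, the divider is unloaded: V_th = 29.9 × 77.7/95.90 = 24.23 V.
Zeroing V_in shorts the top of R1 to ground, so R_th = R1 ‖ R2 = 14.75 kΩ.

V_th ≈ 24.2 V, R_th ≈ 14.7 kΩ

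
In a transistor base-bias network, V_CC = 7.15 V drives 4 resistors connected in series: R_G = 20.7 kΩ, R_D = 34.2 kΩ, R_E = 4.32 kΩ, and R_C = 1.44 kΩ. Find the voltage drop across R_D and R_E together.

ΣR = 20.7 + 34.2 + 4.32 + 1.44 = 60.66 kΩ.
R_{R_D..R_E} = 34.2 + 4.32 = 38.52 kΩ.
V = V_CC · R/ΣR = 7.15 × 0.6350 = 4.540 V.

V ≈ 4.54 V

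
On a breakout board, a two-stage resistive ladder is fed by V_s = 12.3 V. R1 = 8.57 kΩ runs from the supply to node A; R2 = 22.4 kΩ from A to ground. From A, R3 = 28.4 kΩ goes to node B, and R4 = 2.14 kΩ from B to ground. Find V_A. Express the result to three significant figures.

Looking into the second stage from A: R3 + R4 = 30.54 kΩ appears in parallel with R2.
Effective lower resistance at A: R2 ‖ 30.54 = 12.92 kΩ.
So V_A = 12.3 × 0.6012 = 7.395 V.

V_A ≈ 7.40 V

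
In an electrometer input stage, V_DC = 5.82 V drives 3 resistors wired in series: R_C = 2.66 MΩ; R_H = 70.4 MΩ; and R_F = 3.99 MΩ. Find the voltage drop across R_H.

V ≈ 5.32 V

Total series resistance ΣR = 2.66 + 70.4 + 3.99 = 77.05 MΩ.
By the voltage-divider rule, V = 5.82 × 70.40/77.05 = 5.318 V.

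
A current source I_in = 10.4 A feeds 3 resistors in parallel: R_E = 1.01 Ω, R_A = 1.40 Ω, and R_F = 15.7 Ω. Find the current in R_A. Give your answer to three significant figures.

I ≈ 4.20 A

ΣG = 1/1.01 + 1/1.40 + 1/15.7 = 1.768.
Current divider: I(R_A) = I_in · G_k/ΣG = 10.4 × (0.7143/1.768) = 10.4 × 0.4040 = 4.201 A.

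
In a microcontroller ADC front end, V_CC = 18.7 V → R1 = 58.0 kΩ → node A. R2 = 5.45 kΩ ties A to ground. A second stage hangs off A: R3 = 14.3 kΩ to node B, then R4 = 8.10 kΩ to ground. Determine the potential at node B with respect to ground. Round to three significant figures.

V_B ≈ 0.475 V

Node A sees R2 in parallel with the series input of stage 2, R3 + R4 = 22.40 kΩ.
Effective lower resistance at A: R2 ‖ 22.40 = 4.383 kΩ.
So V_A = 18.7 × 0.07027 = 1.314 V.
Stage 2 is unloaded, so V_B = V_A · R4/(R3+R4) = 1.314 × 8.10/22.40 = 0.4751 V.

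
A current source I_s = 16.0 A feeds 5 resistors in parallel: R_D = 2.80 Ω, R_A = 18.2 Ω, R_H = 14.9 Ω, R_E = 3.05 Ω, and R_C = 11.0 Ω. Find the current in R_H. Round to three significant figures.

Total conductance ΣG = 1/2.80 + 1/18.2 + 1/14.9 + 1/3.05 + 1/11.0 = 0.8980 (units of 1/Ω).
R_H takes the fraction G_k/ΣG = 0.06711/0.8980 = 0.07474, so I = 16.0 × 0.07474 = 1.196 A.

I ≈ 1.20 A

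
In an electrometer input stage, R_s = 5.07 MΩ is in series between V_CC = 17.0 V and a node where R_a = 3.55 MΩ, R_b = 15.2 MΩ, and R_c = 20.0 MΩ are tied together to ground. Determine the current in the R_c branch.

I ≈ 0.282 µA

Combine the parallel branches: R_p = (1/3.55 + 1/15.2 + 1/20.0)⁻¹ = 2.516 MΩ.
Node voltage V_A = V_CC · R_p/(R_s + R_p) = 17.0 × 0.3317 = 5.638 V.
I(R_c) = V_A / R_c = 5.638/20.0 = 0.2819 µA.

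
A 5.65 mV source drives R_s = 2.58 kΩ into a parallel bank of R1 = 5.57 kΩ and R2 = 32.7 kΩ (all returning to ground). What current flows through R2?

Equivalent of the parallel group: R_p = 4.759 kΩ.
V_A = 5.65 × 4.759/7.339 = 3.664 mV.
Branch current I = V_A/R2 = 3.664/32.7 = 0.1120 µA.

I ≈ 0.112 µA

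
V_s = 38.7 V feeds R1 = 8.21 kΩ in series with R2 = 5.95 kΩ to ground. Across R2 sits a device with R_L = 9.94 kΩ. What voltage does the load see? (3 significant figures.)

V_out ≈ 12.1 V

R2 ‖ R_L = (5.95 × 9.94)/(5.95 + 9.94) = 3.722 kΩ.
Then V_out = V_s · R2'/(R1 + R2') = 38.7 × 3.722/11.93 = 12.07 V.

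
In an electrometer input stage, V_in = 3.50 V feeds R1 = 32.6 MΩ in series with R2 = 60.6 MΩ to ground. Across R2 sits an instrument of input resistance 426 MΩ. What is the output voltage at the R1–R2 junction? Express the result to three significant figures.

First combine the lower leg with the load: R2 ‖ R_L = 53.05 MΩ.
Voltage divider with the loaded lower leg: V_out = 3.50 × 53.05/(32.6 + 53.05) = 3.50 × 0.6194 = 2.168 V.

V_out ≈ 2.17 V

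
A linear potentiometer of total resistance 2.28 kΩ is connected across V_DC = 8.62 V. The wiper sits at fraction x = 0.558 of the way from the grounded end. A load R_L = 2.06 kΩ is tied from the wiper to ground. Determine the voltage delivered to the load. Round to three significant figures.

V_out ≈ 3.78 V

Lower segment x·R_p = 1.272 kΩ; upper segment (1−x)·R_p = 1.008 kΩ.
(x·R_p) ‖ R_L = 0.7865 kΩ.
V_out = 8.62 × 0.7865/(1.008 + 0.7865) = 3.779 V.
(Unloaded: V_out = x·V_DC = 4.81 V.)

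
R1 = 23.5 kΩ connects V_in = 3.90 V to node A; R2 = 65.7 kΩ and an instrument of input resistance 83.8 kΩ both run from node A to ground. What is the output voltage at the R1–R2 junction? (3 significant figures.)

The load sits in parallel with R2, giving an effective lower resistance R2' = R2·R_L/(R2+R_L) = 36.83 kΩ.
Now apply the divider: V_out = 3.90 × 0.6105 = 2.381 V.

V_out ≈ 2.38 V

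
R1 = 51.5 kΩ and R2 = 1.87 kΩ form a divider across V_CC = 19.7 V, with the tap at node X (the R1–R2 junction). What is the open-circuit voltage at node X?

V_th ≈ 0.690 V

Open-circuit (no load on X): V_th = V_CC · R2/(R1 + R2) = 19.7 × 1.87/(51.50 + 1.87) = 0.6903 V.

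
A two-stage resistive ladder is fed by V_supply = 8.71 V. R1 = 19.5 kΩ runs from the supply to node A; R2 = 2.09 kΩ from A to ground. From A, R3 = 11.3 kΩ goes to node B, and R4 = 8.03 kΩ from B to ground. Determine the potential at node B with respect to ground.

V_B ≈ 0.319 V

The second stage (R3 + R4 = 19.33 kΩ) loads node A in parallel with R2.
R2 ‖ (R3+R4) = 1.886 kΩ.
First divider: V_A = V_supply · 1.886/(19.5 + 1.886) = 0.7681 V.
Stage 2 is unloaded, so V_B = V_A · R4/(R3+R4) = 0.7681 × 8.03/19.33 = 0.3191 V.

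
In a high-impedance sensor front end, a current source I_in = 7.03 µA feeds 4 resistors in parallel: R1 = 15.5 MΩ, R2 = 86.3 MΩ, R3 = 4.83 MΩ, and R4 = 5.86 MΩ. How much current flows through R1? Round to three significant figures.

ΣG = 1/15.5 + 1/86.3 + 1/4.83 + 1/5.86 = 0.4538.
R1 takes the fraction G_k/ΣG = 0.06452/0.4538 = 0.1422, so I = 7.03 × 0.1422 = 0.9995 µA.

I ≈ 0.999 µA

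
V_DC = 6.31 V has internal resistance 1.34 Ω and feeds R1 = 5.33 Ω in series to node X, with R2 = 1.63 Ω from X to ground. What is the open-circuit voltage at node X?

V_th ≈ 1.24 V

R1' = 1.34 + 5.33 = 6.670 Ω (source resistance + R1).
V_th is the unloaded tap voltage: V_DC · R2/(R1'+R2) = 6.31 × 0.1964 = 1.239 V.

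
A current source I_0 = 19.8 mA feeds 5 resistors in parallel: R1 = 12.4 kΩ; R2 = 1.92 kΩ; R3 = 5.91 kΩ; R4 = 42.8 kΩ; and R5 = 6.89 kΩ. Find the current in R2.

Total conductance ΣG = 1/12.4 + 1/1.92 + 1/5.91 + 1/42.8 + 1/6.89 = 0.9392 (units of 1/kΩ).
Current divider: I(R2) = I_0 · G_k/ΣG = 19.8 × (0.5208/0.9392) = 19.8 × 0.5546 = 10.98 mA.

I ≈ 11.0 mA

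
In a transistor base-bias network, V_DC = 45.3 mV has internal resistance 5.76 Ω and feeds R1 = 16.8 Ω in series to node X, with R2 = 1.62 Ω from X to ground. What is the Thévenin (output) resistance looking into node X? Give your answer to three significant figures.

R_th ≈ 1.51 Ω

R1' = 5.76 + 16.8 = 22.56 Ω (source resistance + R1).
Looking into X with the source shorted: R_th = R1'·R2/(R1'+R2) = 22.56 × 1.62/24.18 = 1.511 Ω.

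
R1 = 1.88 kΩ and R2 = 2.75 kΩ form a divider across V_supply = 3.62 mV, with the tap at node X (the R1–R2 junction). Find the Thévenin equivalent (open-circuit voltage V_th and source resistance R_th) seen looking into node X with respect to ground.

Open-circuit (no load on X): V_th = V_supply · R2/(R1 + R2) = 3.62 × 2.75/(1.880 + 2.75) = 2.150 mV.
Zeroing V_supply shorts the top of R1 to ground, so R_th = R1 ‖ R2 = 1.117 kΩ.

V_th ≈ 2.15 mV, R_th ≈ 1.12 kΩ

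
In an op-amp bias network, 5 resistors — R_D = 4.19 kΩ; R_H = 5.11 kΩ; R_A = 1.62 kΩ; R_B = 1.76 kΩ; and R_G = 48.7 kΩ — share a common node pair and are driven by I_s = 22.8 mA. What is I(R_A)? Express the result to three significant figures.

I ≈ 8.58 mA

Conductances: ΣG = 1/4.19 + 1/5.11 + 1/1.62 + 1/1.76 + 1/48.7 = 1.640 (1/kΩ).
Current divider: I(R_A) = I_s · G_k/ΣG = 22.8 × (0.6173/1.640) = 22.8 × 0.3763 = 8.580 mA.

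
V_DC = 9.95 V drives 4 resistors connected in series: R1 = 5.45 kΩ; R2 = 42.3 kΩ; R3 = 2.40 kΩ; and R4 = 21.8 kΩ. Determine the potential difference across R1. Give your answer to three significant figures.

Total series resistance ΣR = 5.45 + 42.3 + 2.40 + 21.8 = 71.95 kΩ.
By the voltage-divider rule, V = 9.95 × 5.450/71.95 = 0.7537 V.

V ≈ 0.754 V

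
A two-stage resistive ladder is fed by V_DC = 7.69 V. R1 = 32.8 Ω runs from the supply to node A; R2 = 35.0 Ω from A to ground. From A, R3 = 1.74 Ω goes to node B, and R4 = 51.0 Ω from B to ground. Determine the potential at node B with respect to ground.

Looking into the second stage from A: R3 + R4 = 52.74 Ω appears in parallel with R2.
Effective lower resistance at A: R2 ‖ 52.74 = 21.04 Ω.
First divider: V_A = V_DC · 21.04/(32.8 + 21.04) = 3.005 V.
V_B = V_A × 0.9670 = 2.906 V.

V_B ≈ 2.91 V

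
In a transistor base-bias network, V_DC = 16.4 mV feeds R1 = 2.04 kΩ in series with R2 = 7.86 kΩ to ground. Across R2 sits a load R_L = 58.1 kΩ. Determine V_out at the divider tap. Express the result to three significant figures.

V_out ≈ 12.7 mV

First combine the lower leg with the load: R2 ‖ R_L = 6.923 kΩ.
Now apply the divider: V_out = 16.4 × 0.7724 = 12.67 mV.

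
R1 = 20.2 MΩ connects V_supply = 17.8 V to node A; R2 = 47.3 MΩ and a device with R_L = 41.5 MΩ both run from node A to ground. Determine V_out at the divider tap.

V_out ≈ 9.30 V

R2 ‖ R_L = (47.3 × 41.5)/(47.3 + 41.5) = 22.11 MΩ.
Then V_out = V_supply · R2'/(R1 + R2') = 17.8 × 22.11/42.31 = 9.301 V.
(Unloaded it would be 12.5 V; the load pulls it down.)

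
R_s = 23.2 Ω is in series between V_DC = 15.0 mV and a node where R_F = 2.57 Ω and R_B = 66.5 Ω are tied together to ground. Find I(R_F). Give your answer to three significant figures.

Combine the parallel branches: R_p = (1/2.57 + 1/66.5)⁻¹ = 2.474 Ω.
V_A by voltage divider: V_A = 15.0 × 2.474/(23.2 + 2.474) = 1.446 mV.
Branch current I = V_A/R_F = 1.446/2.57 = 0.5625 mA.

I ≈ 0.563 mA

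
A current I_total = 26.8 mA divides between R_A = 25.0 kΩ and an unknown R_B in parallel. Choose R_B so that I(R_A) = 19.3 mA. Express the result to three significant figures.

The fraction through R_A equals R_B/(R_A+R_B).
With f = 0.7201, R_B = R_A · f/(1−f) = 25.0 × 2.573 = 64.33 kΩ.

R_B ≈ 64.3 kΩ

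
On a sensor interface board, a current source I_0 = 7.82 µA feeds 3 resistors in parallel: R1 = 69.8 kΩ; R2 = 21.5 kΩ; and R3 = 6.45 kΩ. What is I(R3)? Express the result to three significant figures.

I ≈ 5.62 µA

Conductances: ΣG = 1/69.8 + 1/21.5 + 1/6.45 = 0.2159 (1/kΩ).
Current divider: I(R3) = I_0 · G_k/ΣG = 7.82 × (0.1550/0.2159) = 7.82 × 0.7182 = 5.616 µA.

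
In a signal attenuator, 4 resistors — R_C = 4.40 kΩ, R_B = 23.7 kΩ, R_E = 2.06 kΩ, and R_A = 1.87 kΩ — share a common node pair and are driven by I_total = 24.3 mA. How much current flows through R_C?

I ≈ 4.28 mA

Conductances: ΣG = 1/4.40 + 1/23.7 + 1/2.06 + 1/1.87 = 1.290 (1/kΩ).
Current divider: I(R_C) = I_total · G_k/ΣG = 24.3 × (0.2273/1.290) = 24.3 × 0.1762 = 4.282 mA.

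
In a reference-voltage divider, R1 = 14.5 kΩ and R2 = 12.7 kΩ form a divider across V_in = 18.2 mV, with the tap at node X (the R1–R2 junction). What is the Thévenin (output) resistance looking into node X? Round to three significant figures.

R_th ≈ 6.77 kΩ

With V_in suppressed (replaced by a short), R_th = R1 ‖ R2 = (14.50 × 12.7)/(14.50 + 12.7) = 6.770 kΩ.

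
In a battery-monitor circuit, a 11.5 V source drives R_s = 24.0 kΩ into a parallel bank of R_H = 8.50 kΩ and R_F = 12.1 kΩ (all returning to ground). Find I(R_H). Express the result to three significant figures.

Equivalent of the parallel group: R_p = 4.993 kΩ.
Node voltage V_A = V_DC · R_p/(R_s + R_p) = 11.5 × 0.1722 = 1.980 V.
I(R_H) = V_A / R_H = 1.980/8.50 = 0.2330 mA.
(Equivalently: I_total = 0.3967 mA, then current-divider fraction G_k/ΣG = 0.5874.)

I ≈ 0.233 mA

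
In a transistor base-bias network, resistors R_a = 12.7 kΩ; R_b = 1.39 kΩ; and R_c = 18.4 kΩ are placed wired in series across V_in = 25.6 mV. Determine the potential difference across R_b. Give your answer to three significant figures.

V ≈ 1.10 mV

Total series resistance ΣR = 12.7 + 1.39 + 18.4 = 32.49 kΩ.
V = V_in · R/ΣR = 25.6 × 0.04278 = 1.095 mV.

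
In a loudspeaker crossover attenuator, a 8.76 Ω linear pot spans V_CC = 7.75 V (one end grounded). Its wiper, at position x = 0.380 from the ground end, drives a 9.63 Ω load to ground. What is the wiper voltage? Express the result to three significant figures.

V_out ≈ 2.43 V

Split the track: R_lower = x·R_p = 3.329 Ω, R_upper = (1−x)·R_p = 5.431 Ω.
R_L loads the lower segment: effective lower R = 2.474 Ω.
Loaded-divider output: V_out = 7.75 × 0.3129 = 2.425 V.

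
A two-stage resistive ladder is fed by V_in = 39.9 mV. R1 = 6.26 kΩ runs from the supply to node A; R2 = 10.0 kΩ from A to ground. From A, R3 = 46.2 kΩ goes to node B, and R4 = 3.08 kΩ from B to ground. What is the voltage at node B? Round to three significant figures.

Looking into the second stage from A: R3 + R4 = 49.28 kΩ appears in parallel with R2.
R2 ‖ (R3+R4) = 8.313 kΩ.
So V_A = 39.9 × 0.5704 = 22.76 mV.
Stage 2 is unloaded, so V_B = V_A · R4/(R3+R4) = 22.76 × 3.08/49.28 = 1.423 mV.

V_B ≈ 1.42 mV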